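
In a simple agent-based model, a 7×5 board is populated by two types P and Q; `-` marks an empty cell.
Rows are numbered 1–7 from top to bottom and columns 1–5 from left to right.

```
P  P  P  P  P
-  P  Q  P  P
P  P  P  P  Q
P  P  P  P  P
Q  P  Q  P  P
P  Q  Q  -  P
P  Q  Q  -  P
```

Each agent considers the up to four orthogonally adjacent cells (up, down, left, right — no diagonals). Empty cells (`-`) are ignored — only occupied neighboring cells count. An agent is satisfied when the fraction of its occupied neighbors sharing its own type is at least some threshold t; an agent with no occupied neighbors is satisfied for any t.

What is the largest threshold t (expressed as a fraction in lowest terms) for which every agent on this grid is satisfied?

0/1

Row 1: (1,1)P 1/1 · (1,2)P 3/3 · (1,3)P 2/3 · (1,4)P 3/3 · (1,5)P 2/2
Row 2: (2,2)P 2/3 · (2,3)Q 0/4 · (2,4)P 3/4 · (2,5)P 2/3
Row 3: (3,1)P 2/2 · (3,2)P 4/4 · (3,3)P 3/4 · (3,4)P 3/4 · (3,5)Q 0/3
Row 4: (4,1)P 2/3 · (4,2)P 4/4 · (4,3)P 3/4 · (4,4)P 4/4 · (4,5)P 2/3
Row 5: (5,1)Q 0/3 · (5,2)P 1/4 · (5,3)Q 1/4 · (5,4)P 2/3 · (5,5)P 3/3
Row 6: (6,1)P 1/3 · (6,2)Q 2/4 · (6,3)Q 3/3 · (6,5)P 2/2
Row 7: (7,1)P 1/2 · (7,2)Q 2/3 · (7,3)Q 2/2 · (7,5)P 1/1
The smallest same-type fraction is 0/4 at (2,3), which reduces to 0/1. Any threshold above that leaves this agent unsatisfied.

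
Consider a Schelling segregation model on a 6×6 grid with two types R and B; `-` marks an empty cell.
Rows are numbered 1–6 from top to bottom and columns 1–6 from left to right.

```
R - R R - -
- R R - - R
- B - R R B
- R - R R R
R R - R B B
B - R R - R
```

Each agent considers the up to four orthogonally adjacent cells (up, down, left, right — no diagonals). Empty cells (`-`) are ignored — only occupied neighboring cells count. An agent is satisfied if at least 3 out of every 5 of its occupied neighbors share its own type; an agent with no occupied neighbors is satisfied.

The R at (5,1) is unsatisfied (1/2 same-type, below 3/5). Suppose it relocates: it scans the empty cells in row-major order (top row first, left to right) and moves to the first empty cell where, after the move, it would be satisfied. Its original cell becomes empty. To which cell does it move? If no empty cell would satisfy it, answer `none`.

(1,2)

Vacating (5,1). Empty cells in order:
  (1,2): 3/3 same-type → satisfied — stop here.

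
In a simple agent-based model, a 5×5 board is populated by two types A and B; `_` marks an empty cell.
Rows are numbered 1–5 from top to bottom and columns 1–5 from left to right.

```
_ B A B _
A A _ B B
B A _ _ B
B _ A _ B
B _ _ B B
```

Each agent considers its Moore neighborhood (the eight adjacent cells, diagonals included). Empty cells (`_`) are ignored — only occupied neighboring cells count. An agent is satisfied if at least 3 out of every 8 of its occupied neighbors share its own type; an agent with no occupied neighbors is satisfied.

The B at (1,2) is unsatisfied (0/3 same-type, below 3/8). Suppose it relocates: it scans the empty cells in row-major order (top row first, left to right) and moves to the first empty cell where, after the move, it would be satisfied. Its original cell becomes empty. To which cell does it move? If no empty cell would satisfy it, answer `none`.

Vacating (1,2). Empty cells in order:
  (1,1): 0/2 same-type → still unsatisfied.
  (1,5): 3/3 same-type → satisfied — stop here.

(1,5)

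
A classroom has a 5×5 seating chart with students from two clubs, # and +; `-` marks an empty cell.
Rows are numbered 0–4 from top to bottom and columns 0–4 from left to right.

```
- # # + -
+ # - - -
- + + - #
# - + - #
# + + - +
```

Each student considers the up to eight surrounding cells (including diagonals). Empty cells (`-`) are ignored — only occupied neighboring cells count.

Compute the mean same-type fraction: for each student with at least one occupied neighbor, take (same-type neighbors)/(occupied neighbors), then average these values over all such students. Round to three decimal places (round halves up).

Row 0: (0,1)# 2/3 · (0,2)# 2/3 · (0,3)+ 0/1
Row 1: (1,0)+ 1/3 · (1,1)# 2/5
Row 2: (2,1)+ 3/5 · (2,2)+ 2/3 · (2,4)# 1/1
Row 3: (3,0)# 1/3 · (3,2)+ 4/4 · (3,4)# 1/2
Row 4: (4,0)# 1/2 · (4,1)+ 2/4 · (4,2)+ 2/2 · (4,4)+ 0/1
Sum over 15 students: 2/3 + 2/3 + 0/1 + 1/3 + 2/5 + 3/5 + 2/3 + 1/1 + 1/3 + 4/4 + 1/2 + 1/2 + 2/4 + 2/2 + 0/1 = 49/6; mean = 49/6 ÷ 15 = 49/90 = 0.544444… → 0.544.

0.544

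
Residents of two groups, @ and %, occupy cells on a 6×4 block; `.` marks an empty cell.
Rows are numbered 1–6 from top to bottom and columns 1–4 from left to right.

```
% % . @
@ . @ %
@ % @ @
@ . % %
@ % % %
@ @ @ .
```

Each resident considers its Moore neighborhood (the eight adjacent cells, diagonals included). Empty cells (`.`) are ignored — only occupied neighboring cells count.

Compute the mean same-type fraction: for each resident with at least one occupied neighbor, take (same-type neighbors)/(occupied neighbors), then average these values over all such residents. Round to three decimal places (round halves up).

0.472

Row 1: (1,1)% 1/2 · (1,2)% 1/3 · (1,4)@ 1/2
Row 2: (2,1)@ 1/4 · (2,3)@ 3/6 · (2,4)% 0/4
Row 3: (3,1)@ 2/3 · (3,2)% 1/6 · (3,3)@ 2/6 · (3,4)@ 2/5
Row 4: (4,1)@ 2/4 · (4,3)% 5/7 · (4,4)% 3/5
Row 5: (5,1)@ 3/4 · (5,2)% 2/7 · (5,3)% 4/6 · (5,4)% 3/4
Row 6: (6,1)@ 2/3 · (6,2)@ 3/5 · (6,3)@ 1/4
Sum over 20 residents: 1/2 + 1/3 + 1/2 + 1/4 + 3/6 + 0/4 + 2/3 + 1/6 + 2/6 + 2/5 + 2/4 + 5/7 + 3/5 + 3/4 + 2/7 + 4/6 + 3/4 + 2/3 + 3/5 + 1/4 = 283/30; mean = 283/30 ÷ 20 = 283/600 = 0.471666… → 0.472.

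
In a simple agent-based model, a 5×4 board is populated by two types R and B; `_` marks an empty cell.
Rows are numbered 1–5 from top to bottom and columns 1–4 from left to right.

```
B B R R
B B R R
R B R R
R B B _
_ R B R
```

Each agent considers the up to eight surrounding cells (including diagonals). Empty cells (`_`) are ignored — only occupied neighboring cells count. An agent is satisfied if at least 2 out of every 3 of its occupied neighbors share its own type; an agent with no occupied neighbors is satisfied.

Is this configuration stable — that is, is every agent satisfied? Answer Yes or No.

No

(1,1)B 3/3 ok
(1,2)B 3/5 unhappy
(1,3)R 3/5 unhappy
(1,4)R 3/3 ok
(2,1)B 4/5 ok
(2,2)B 4/8 unhappy
(2,3)R 5/8 unhappy
(2,4)R 5/5 ok
(3,1)R 1/5 unhappy
(3,2)B 4/8 unhappy
(3,3)R 3/7 unhappy
(3,4)R 3/4 ok
(4,1)R 2/4 unhappy
(4,2)B 3/7 unhappy
(4,3)B 3/7 unhappy
(5,2)R 1/4 unhappy
(5,3)B 2/4 unhappy
(5,4)R 0/2 unhappy
For instance (1,2) has only 3/5 same-type neighbors, below 2/3.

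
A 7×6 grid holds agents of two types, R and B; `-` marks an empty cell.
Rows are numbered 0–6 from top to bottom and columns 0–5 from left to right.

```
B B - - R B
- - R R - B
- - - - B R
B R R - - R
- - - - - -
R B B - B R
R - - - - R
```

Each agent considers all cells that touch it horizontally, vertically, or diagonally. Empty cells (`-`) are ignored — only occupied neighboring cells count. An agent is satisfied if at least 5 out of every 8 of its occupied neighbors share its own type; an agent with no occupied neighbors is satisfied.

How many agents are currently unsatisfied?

16

Row 0: (0,0)B 1/1 satisfied · (0,1)B 1/2 not · (0,4)R 1/3 not · (0,5)B 1/2 not
Row 1: (1,2)R 1/2 not · (1,3)R 2/3 satisfied · (1,5)B 2/4 not
Row 2: (2,4)B 1/4 not · (2,5)R 1/3 not
Row 3: (3,0)B 0/1 not · (3,1)R 1/2 not · (3,2)R 1/1 satisfied · (3,5)R 1/2 not
Row 5: (5,0)R 1/2 not · (5,1)B 1/3 not · (5,2)B 1/1 satisfied · (5,4)B 0/2 not · (5,5)R 1/2 not
Row 6: (6,0)R 1/2 not · (6,5)R 1/2 not
Unsatisfied: (0,1), (0,4), (0,5), (1,2), (1,5), (2,4), (2,5), (3,0), (3,1), (3,5), (5,0), (5,1), (5,4), (5,5), (6,0), (6,5) — 16 in total.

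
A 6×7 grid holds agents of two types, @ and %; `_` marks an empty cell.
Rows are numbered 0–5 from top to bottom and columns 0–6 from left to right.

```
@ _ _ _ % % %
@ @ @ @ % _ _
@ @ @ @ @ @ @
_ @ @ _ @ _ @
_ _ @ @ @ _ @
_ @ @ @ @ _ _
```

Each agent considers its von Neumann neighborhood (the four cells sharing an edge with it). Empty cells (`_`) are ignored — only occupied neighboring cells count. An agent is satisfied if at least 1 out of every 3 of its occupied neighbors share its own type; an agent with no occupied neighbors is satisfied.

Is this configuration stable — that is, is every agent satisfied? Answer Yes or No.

(0,0)@ 1/1 satisfied
(0,4)% 2/2 satisfied
(0,5)% 2/2 satisfied
(0,6)% 1/1 satisfied
(1,0)@ 3/3 satisfied
(1,1)@ 3/3 satisfied
(1,2)@ 3/3 satisfied
(1,3)@ 2/3 satisfied
(1,4)% 1/3 satisfied
(2,0)@ 2/2 satisfied
(2,1)@ 4/4 satisfied
(2,2)@ 4/4 satisfied
(2,3)@ 3/3 satisfied
(2,4)@ 3/4 satisfied
(2,5)@ 2/2 satisfied
(2,6)@ 2/2 satisfied
(3,1)@ 2/2 satisfied
(3,2)@ 3/3 satisfied
(3,4)@ 2/2 satisfied
(3,6)@ 2/2 satisfied
(4,2)@ 3/3 satisfied
(4,3)@ 3/3 satisfied
(4,4)@ 3/3 satisfied
(4,6)@ 1/1 satisfied
(5,1)@ 1/1 satisfied
(5,2)@ 3/3 satisfied
(5,3)@ 3/3 satisfied
(5,4)@ 2/2 satisfied
All meet the threshold, so the configuration is stable.

Yes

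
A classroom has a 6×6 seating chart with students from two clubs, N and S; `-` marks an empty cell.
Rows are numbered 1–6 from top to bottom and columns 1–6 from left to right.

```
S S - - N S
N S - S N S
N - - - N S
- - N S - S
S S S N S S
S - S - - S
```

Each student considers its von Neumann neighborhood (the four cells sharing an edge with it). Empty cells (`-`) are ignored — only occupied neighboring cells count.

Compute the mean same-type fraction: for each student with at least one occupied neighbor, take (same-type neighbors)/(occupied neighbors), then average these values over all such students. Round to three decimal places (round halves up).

(1,1)S 1/2
(1,2)S 2/2
(1,5)N 1/2
(1,6)S 1/2
(2,1)N 1/3
(2,2)S 1/2
(2,4)S 0/1
(2,5)N 2/4
(2,6)S 2/3
(3,1)N 1/1
(3,5)N 1/2
(3,6)S 2/3
(4,3)N 0/2
(4,4)S 0/2
(4,6)S 2/2
(5,1)S 2/2
(5,2)S 2/2
(5,3)S 2/4
(5,4)N 0/3
(5,5)S 1/2
(5,6)S 3/3
(6,1)S 1/1
(6,3)S 1/1
(6,6)S 1/1
Sum over 24 students: 1/2 + 2/2 + 1/2 + 1/2 + 1/3 + 1/2 + 0/1 + 2/4 + 2/3 + 1/1 + 1/2 + 2/3 + 0/2 + 0/2 + 2/2 + 2/2 + 2/2 + 2/4 + 0/3 + 1/2 + 3/3 + 1/1 + 1/1 + 1/1 = 44/3; mean = 44/3 ÷ 24 = 11/18 = 0.611111… → 0.611.

0.611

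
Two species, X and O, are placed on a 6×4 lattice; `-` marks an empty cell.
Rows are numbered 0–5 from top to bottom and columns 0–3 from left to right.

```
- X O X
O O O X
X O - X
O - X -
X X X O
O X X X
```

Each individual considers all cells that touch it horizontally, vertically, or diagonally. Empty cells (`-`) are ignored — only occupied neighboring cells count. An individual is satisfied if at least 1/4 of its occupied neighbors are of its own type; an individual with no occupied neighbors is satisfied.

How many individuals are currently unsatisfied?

4

Row 0: (0,1)X 0/4 not · (0,2)O 2/5 satisfied · (0,3)X 1/3 satisfied
Row 1: (1,0)O 2/4 satisfied · (1,1)O 4/6 satisfied · (1,2)O 3/7 satisfied · (1,3)X 2/4 satisfied
Row 2: (2,0)X 0/4 not · (2,1)O 4/6 satisfied · (2,3)X 2/3 satisfied
Row 3: (3,0)O 1/4 satisfied · (3,2)X 3/5 satisfied
Row 4: (4,0)X 2/4 satisfied · (4,1)X 5/7 satisfied · (4,2)X 5/6 satisfied · (4,3)O 0/4 not
Row 5: (5,0)O 0/3 not · (5,1)X 4/5 satisfied · (5,2)X 4/5 satisfied · (5,3)X 2/3 satisfied
Unsatisfied: (0,1), (2,0), (4,3), (5,0) — 4 in total.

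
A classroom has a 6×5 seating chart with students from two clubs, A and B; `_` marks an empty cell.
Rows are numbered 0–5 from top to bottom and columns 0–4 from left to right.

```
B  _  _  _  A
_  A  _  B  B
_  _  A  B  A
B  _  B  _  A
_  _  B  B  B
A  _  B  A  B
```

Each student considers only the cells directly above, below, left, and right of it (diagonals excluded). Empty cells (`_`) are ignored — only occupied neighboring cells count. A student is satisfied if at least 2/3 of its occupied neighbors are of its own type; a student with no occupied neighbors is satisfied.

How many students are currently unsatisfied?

10

(0,0)B 0/0 satisfied
(0,4)A 0/1 not
(1,1)A 0/0 satisfied
(1,3)B 2/2 satisfied
(1,4)B 1/3 not
(2,2)A 0/2 not
(2,3)B 1/3 not
(2,4)A 1/3 not
(3,0)B 0/0 satisfied
(3,2)B 1/2 not
(3,4)A 1/2 not
(4,2)B 3/3 satisfied
(4,3)B 2/3 satisfied
(4,4)B 2/3 satisfied
(5,0)A 0/0 satisfied
(5,2)B 1/2 not
(5,3)A 0/3 not
(5,4)B 1/2 not
Unsatisfied: (0,4), (1,4), (2,2), (2,3), (2,4), (3,2), (3,4), (5,2), (5,3), (5,4) — 10 in total.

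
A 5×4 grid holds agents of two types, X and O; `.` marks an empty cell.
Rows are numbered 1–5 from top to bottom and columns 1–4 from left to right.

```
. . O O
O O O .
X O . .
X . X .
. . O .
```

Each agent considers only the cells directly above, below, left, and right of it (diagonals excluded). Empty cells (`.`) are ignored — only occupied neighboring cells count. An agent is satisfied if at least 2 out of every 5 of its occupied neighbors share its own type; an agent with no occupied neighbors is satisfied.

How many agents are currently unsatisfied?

Row 1: (1,3)O 2/2 ok · (1,4)O 1/1 ok
Row 2: (2,1)O 1/2 ok · (2,2)O 3/3 ok · (2,3)O 2/2 ok
Row 3: (3,1)X 1/3 unhappy · (3,2)O 1/2 ok
Row 4: (4,1)X 1/1 ok · (4,3)X 0/1 unhappy
Row 5: (5,3)O 0/1 unhappy
Unsatisfied: (3,1), (4,3), (5,3) — 3 in total.

3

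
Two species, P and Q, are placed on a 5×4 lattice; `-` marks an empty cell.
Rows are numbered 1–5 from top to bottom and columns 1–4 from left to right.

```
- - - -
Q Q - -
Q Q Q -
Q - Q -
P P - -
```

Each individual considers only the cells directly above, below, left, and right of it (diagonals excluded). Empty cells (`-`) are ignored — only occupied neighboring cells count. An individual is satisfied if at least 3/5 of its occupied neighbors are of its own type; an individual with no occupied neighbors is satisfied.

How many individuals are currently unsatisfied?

2

(2,1)Q 2/2 ok
(2,2)Q 2/2 ok
(3,1)Q 3/3 ok
(3,2)Q 3/3 ok
(3,3)Q 2/2 ok
(4,1)Q 1/2 unhappy
(4,3)Q 1/1 ok
(5,1)P 1/2 unhappy
(5,2)P 1/1 ok
Unsatisfied: (4,1), (5,1) — 2 in total.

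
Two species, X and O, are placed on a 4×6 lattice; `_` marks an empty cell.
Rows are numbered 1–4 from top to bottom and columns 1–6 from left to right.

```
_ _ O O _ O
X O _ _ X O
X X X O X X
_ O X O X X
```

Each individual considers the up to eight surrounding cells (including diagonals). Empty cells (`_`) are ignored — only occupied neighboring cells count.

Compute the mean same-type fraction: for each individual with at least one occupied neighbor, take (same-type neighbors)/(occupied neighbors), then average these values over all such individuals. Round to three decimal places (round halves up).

0.483

(1,3)O 2/2
(1,4)O 1/2
(1,6)O 1/2
(2,1)X 2/3
(2,2)O 1/5
(2,5)X 2/6
(2,6)O 1/4
(3,1)X 2/4
(3,2)X 4/6
(3,3)X 2/6
(3,4)O 1/6
(3,5)X 4/7
(3,6)X 4/5
(4,2)O 0/4
(4,3)X 2/5
(4,4)O 1/5
(4,5)X 3/5
(4,6)X 3/3
Sum over 18 individuals: 2/2 + 1/2 + 1/2 + 2/3 + 1/5 + 2/6 + 1/4 + 2/4 + 4/6 + 2/6 + 1/6 + 4/7 + 4/5 + 0/4 + 2/5 + 1/5 + 3/5 + 3/3 = 3649/420; mean = 3649/420 ÷ 18 = 3649/7560 = 0.482671… → 0.483.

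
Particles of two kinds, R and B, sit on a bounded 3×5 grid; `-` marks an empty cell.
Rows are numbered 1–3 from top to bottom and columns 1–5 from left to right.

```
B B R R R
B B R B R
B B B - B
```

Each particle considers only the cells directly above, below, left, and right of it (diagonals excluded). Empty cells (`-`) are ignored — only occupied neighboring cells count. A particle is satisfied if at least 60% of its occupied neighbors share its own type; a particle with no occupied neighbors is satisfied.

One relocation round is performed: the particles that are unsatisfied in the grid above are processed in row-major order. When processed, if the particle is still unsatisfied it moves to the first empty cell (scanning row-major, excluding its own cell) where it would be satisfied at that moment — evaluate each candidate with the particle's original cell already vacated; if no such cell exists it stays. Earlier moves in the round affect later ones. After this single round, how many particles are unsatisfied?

1

Initially unsatisfied (in order): (2,3), (2,4), (2,5), (3,3), (3,5).
  (2,3): no empty cell satisfies it; stays.
  (2,4) → (3,4).
  (2,5) → (2,4).
  (3,3): now satisfied by earlier moves; stays.
  (3,5): now satisfied by earlier moves; stays.
Resulting grid:
B B R R R
B B R R -
B B B B B
Unsatisfied now: (2,3).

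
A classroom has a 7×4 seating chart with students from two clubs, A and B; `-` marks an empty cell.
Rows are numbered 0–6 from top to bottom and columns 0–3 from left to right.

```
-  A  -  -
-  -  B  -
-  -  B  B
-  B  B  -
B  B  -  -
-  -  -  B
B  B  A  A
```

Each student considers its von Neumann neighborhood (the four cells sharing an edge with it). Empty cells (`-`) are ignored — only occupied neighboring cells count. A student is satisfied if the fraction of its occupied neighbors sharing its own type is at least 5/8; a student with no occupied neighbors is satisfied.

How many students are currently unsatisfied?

4

Row 0: (0,1)A 0/0 satisfied
Row 1: (1,2)B 1/1 satisfied
Row 2: (2,2)B 3/3 satisfied · (2,3)B 1/1 satisfied
Row 3: (3,1)B 2/2 satisfied · (3,2)B 2/2 satisfied
Row 4: (4,0)B 1/1 satisfied · (4,1)B 2/2 satisfied
Row 5: (5,3)B 0/1 not
Row 6: (6,0)B 1/1 satisfied · (6,1)B 1/2 not · (6,2)A 1/2 not · (6,3)A 1/2 not
Unsatisfied: (5,3), (6,1), (6,2), (6,3) — 4 in total.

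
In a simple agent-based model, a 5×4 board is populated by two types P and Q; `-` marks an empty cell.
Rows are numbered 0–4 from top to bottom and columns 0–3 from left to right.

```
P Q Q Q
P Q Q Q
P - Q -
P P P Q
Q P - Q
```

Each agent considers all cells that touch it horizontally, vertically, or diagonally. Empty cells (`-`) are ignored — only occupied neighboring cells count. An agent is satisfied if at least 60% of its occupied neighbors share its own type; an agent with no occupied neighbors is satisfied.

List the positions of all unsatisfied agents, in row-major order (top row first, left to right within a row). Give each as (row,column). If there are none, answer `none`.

Row 0: (0,0)P 1/3 unhappy · (0,1)Q 3/5 ok · (0,2)Q 5/5 ok · (0,3)Q 3/3 ok
Row 1: (1,0)P 2/4 unhappy · (1,1)Q 4/7 unhappy · (1,2)Q 6/6 ok · (1,3)Q 4/4 ok
Row 2: (2,0)P 3/4 ok · (2,2)Q 4/6 ok
Row 3: (3,0)P 3/4 ok · (3,1)P 4/6 ok · (3,2)P 2/5 unhappy · (3,3)Q 2/3 ok
Row 4: (4,0)Q 0/3 unhappy · (4,1)P 3/4 ok · (4,3)Q 1/2 unhappy

(0,0), (1,0), (1,1), (3,2), (4,0), (4,3)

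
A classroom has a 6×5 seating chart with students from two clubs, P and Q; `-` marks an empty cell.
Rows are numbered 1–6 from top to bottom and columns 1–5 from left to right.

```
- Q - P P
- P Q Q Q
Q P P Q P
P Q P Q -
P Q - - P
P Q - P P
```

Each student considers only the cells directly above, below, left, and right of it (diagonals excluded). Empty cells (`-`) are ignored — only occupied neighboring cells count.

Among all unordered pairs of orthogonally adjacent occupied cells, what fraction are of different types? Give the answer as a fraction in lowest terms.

8/15

Scan each occupied cell's neighbors to the right and below so each pair is counted once.
Row 1: Q(1,2)–P(2,2)≠ P(1,4)–P(1,5)= P(1,4)–Q(2,4)≠ P(1,5)–Q(2,5)≠  → 3/4 unlike.
Row 2: P(2,2)–Q(2,3)≠ P(2,2)–P(3,2)= Q(2,3)–Q(2,4)= Q(2,3)–P(3,3)≠ Q(2,4)–Q(2,5)= Q(2,4)–Q(3,4)= Q(2,5)–P(3,5)≠  → 3/7 unlike.
Row 3: Q(3,1)–P(3,2)≠ Q(3,1)–P(4,1)≠ P(3,2)–P(3,3)= P(3,2)–Q(4,2)≠ P(3,3)–Q(3,4)≠ P(3,3)–P(4,3)= Q(3,4)–P(3,5)≠ Q(3,4)–Q(4,4)=  → 5/8 unlike.
Row 4: P(4,1)–Q(4,2)≠ P(4,1)–P(5,1)= Q(4,2)–P(4,3)≠ Q(4,2)–Q(5,2)= P(4,3)–Q(4,4)≠  → 3/5 unlike.
Row 5: P(5,1)–Q(5,2)≠ P(5,1)–P(6,1)= Q(5,2)–Q(6,2)= P(5,5)–P(6,5)=  → 1/4 unlike.
Row 6: P(6,1)–Q(6,2)≠ P(6,4)–P(6,5)=  → 1/2 unlike.
Total adjacent occupied pairs: 30; unlike-type pairs: 16.
16/30 reduces to 8/15.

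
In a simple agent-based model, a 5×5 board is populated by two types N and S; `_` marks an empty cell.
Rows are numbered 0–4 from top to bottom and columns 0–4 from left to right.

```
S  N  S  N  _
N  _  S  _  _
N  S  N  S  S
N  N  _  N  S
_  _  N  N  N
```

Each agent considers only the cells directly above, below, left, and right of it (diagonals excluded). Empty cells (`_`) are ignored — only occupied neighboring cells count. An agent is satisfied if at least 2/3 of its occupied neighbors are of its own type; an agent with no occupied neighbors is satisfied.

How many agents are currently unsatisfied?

(0,0)S 0/2 unhappy
(0,1)N 0/2 unhappy
(0,2)S 1/3 unhappy
(0,3)N 0/1 unhappy
(1,0)N 1/2 unhappy
(1,2)S 1/2 unhappy
(2,0)N 2/3 ok
(2,1)S 0/3 unhappy
(2,2)N 0/3 unhappy
(2,3)S 1/3 unhappy
(2,4)S 2/2 ok
(3,0)N 2/2 ok
(3,1)N 1/2 unhappy
(3,3)N 1/3 unhappy
(3,4)S 1/3 unhappy
(4,2)N 1/1 ok
(4,3)N 3/3 ok
(4,4)N 1/2 unhappy
Unsatisfied: (0,0), (0,1), (0,2), (0,3), (1,0), (1,2), (2,1), (2,2), (2,3), (3,1), (3,3), (3,4), (4,4) — 13 in total.

13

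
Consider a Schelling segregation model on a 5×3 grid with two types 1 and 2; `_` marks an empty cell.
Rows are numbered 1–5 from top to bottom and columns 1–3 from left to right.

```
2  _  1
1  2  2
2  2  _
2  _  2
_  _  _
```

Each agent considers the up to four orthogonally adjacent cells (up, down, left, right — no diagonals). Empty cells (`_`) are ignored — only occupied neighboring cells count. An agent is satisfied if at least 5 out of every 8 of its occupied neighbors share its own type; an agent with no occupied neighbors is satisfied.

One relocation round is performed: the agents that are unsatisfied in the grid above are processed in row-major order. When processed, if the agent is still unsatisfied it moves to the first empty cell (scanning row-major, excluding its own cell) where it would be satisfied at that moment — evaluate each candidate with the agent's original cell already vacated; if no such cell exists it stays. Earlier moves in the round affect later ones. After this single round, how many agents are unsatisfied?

0

Initially unsatisfied (in order): (1,1), (1,3), (2,1), (2,3).
  (1,1) → (3,3).
  (1,3) → (1,1).
  (2,1) → (5,2).
  (2,3): now satisfied by earlier moves; stays.
Resulting grid:
1 _ _
_ 2 2
2 2 2
2 _ 2
_ 1 _
All satisfied now.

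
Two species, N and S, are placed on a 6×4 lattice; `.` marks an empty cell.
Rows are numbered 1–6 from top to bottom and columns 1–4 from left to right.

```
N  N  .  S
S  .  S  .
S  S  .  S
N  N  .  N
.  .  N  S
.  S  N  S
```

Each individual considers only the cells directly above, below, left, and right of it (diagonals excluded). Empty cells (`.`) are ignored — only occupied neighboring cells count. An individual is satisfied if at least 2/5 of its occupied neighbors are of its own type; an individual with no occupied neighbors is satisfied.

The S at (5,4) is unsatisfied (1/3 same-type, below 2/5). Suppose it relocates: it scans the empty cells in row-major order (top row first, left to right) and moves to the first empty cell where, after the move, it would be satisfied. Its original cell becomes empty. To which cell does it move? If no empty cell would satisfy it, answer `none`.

(1,3)

Vacating (5,4). Empty cells in order:
  (1,3): 2/3 same-type → satisfied — stop here.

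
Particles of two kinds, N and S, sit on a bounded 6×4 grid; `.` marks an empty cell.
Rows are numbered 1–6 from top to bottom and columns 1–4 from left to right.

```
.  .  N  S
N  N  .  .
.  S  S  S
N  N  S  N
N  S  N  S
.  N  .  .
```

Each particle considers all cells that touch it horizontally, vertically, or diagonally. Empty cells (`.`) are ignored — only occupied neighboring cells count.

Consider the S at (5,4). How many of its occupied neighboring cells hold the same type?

Occupied neighbors of (5,4): (4,3)=S, (4,4)=N, (5,3)=N.
Same type (S): 1 of 3.

1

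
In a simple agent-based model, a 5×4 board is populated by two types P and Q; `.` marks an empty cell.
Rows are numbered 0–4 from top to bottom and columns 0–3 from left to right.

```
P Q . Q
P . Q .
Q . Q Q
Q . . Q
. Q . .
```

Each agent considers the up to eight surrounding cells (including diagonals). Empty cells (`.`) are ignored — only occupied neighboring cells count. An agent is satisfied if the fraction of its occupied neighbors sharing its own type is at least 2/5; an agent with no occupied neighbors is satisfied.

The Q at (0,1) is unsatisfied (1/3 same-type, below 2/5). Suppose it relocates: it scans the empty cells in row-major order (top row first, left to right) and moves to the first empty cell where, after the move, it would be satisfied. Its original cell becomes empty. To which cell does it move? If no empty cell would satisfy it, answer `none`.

Vacating (0,1). Empty cells in order:
  (0,2): 2/2 same-type → satisfied — stop here.

(0,2)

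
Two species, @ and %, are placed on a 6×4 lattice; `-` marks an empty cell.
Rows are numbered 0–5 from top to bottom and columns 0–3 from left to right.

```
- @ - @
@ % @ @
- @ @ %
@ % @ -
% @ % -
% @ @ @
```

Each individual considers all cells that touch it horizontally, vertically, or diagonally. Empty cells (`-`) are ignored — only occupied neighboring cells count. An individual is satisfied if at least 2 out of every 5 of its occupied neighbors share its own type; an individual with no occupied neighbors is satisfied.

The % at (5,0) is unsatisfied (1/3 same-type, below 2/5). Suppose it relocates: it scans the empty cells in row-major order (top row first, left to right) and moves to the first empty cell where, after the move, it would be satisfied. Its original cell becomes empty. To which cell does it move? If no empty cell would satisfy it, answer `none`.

(2,0)

Vacating (5,0). Empty cells in order:
  (0,0): 1/3 same-type → still unsatisfied.
  (0,2): 1/5 same-type → still unsatisfied.
  (2,0): 2/5 same-type → satisfied — stop here.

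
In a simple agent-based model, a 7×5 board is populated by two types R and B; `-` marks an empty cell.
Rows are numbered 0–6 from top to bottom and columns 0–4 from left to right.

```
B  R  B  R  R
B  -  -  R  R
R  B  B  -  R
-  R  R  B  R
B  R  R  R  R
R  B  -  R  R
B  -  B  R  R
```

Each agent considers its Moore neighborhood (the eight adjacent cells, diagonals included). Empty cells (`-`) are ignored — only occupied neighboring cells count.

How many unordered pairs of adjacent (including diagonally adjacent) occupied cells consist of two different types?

27

Scan each occupied cell's neighbors to the right and below (and the two forward diagonals) so each pair is counted once.
Row 0: B(0,0)–R(0,1)≠ B(0,0)–B(1,0)= R(0,1)–B(0,2)≠ R(0,1)–B(1,0)≠ B(0,2)–R(0,3)≠ B(0,2)–R(1,3)≠ R(0,3)–R(0,4)= R(0,3)–R(1,3)= R(0,3)–R(1,4)= R(0,4)–R(1,4)= R(0,4)–R(1,3)=  → 5/11 unlike.
Row 1: B(1,0)–R(2,0)≠ B(1,0)–B(2,1)= R(1,3)–R(1,4)= R(1,3)–R(2,4)= R(1,3)–B(2,2)≠ R(1,4)–R(2,4)=  → 2/6 unlike.
Row 2: R(2,0)–B(2,1)≠ R(2,0)–R(3,1)= B(2,1)–B(2,2)= B(2,1)–R(3,1)≠ B(2,1)–R(3,2)≠ B(2,2)–R(3,2)≠ B(2,2)–B(3,3)= B(2,2)–R(3,1)≠ R(2,4)–R(3,4)= R(2,4)–B(3,3)≠  → 6/10 unlike.
Row 3: R(3,1)–R(3,2)= R(3,1)–R(4,1)= R(3,1)–R(4,2)= R(3,1)–B(4,0)≠ R(3,2)–B(3,3)≠ R(3,2)–R(4,2)= R(3,2)–R(4,3)= R(3,2)–R(4,1)= B(3,3)–R(3,4)≠ B(3,3)–R(4,3)≠ B(3,3)–R(4,4)≠ B(3,3)–R(4,2)≠ R(3,4)–R(4,4)= R(3,4)–R(4,3)=  → 6/14 unlike.
Row 4: B(4,0)–R(4,1)≠ B(4,0)–R(5,0)≠ B(4,0)–B(5,1)= R(4,1)–R(4,2)= R(4,1)–B(5,1)≠ R(4,1)–R(5,0)= R(4,2)–R(4,3)= R(4,2)–R(5,3)= R(4,2)–B(5,1)≠ R(4,3)–R(4,4)= R(4,3)–R(5,3)= R(4,3)–R(5,4)= R(4,4)–R(5,4)= R(4,4)–R(5,3)=  → 4/14 unlike.
Row 5: R(5,0)–B(5,1)≠ R(5,0)–B(6,0)≠ B(5,1)–B(6,2)= B(5,1)–B(6,0)= R(5,3)–R(5,4)= R(5,3)–R(6,3)= R(5,3)–R(6,4)= R(5,3)–B(6,2)≠ R(5,4)–R(6,4)= R(5,4)–R(6,3)=  → 3/10 unlike.
Row 6: B(6,2)–R(6,3)≠ R(6,3)–R(6,4)=  → 1/2 unlike.
Total adjacent occupied pairs: 67; unlike-type pairs: 27.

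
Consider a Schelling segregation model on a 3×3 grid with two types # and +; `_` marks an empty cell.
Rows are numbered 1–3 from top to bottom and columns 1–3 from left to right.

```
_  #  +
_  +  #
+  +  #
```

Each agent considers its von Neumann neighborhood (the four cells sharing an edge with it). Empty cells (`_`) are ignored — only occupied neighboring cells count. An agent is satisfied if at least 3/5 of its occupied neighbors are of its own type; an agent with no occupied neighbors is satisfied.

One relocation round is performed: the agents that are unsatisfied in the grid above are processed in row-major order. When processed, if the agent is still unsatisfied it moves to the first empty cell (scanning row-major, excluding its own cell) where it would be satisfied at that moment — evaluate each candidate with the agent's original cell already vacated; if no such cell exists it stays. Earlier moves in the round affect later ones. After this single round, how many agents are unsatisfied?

1

Initially unsatisfied (in order): (1,2), (1,3), (2,2), (2,3), (3,3).
  (1,2) → (1,1).
  (1,3) → (2,1).
  (2,2): now satisfied by earlier moves; stays.
  (2,3) → (1,3).
  (3,3) → (1,2).
Resulting grid:
# # #
+ + _
+ + _
Unsatisfied now: (1,1).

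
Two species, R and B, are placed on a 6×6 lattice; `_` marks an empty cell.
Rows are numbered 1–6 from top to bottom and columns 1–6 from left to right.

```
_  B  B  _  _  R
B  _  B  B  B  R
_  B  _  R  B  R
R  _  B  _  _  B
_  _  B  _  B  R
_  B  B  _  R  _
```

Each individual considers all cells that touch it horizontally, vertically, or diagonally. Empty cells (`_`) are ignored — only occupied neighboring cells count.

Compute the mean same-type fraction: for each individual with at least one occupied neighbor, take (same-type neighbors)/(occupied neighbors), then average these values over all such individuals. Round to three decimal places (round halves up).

(1,2)B 3/3
(1,3)B 3/3
(1,6)R 1/2
(2,1)B 2/2
(2,3)B 4/5
(2,4)B 4/5
(2,5)B 2/6
(2,6)R 2/4
(3,2)B 3/4
(3,4)R 0/5
(3,5)B 3/6
(3,6)R 1/4
(4,1)R 0/1
(4,3)B 2/3
(4,6)B 2/4
(5,3)B 3/3
(5,5)B 1/3
(5,6)R 1/3
(6,2)B 2/2
(6,3)B 2/2
(6,5)R 1/2
Sum over 21 individuals: 3/3 + 3/3 + 1/2 + 2/2 + 4/5 + 4/5 + 2/6 + 2/4 + 3/4 + 0/5 + 3/6 + 1/4 + 0/1 + 2/3 + 2/4 + 3/3 + 1/3 + 1/3 + 2/2 + 2/2 + 1/2 = 383/30; mean = 383/30 ÷ 21 = 383/630 = 0.607936… → 0.608.

0.608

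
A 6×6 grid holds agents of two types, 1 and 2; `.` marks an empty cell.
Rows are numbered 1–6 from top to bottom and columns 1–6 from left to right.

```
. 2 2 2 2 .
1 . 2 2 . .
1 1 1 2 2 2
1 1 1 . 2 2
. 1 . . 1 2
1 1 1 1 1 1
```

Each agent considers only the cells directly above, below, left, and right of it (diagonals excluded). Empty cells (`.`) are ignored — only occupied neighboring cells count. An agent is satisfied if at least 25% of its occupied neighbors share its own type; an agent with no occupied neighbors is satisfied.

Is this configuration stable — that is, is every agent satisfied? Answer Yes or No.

Yes

Row 1: (1,2)2 1/1 satisfied · (1,3)2 3/3 satisfied · (1,4)2 3/3 satisfied · (1,5)2 1/1 satisfied
Row 2: (2,1)1 1/1 satisfied · (2,3)2 2/3 satisfied · (2,4)2 3/3 satisfied
Row 3: (3,1)1 3/3 satisfied · (3,2)1 3/3 satisfied · (3,3)1 2/4 satisfied · (3,4)2 2/3 satisfied · (3,5)2 3/3 satisfied · (3,6)2 2/2 satisfied
Row 4: (4,1)1 2/2 satisfied · (4,2)1 4/4 satisfied · (4,3)1 2/2 satisfied · (4,5)2 2/3 satisfied · (4,6)2 3/3 satisfied
Row 5: (5,2)1 2/2 satisfied · (5,5)1 1/3 satisfied · (5,6)2 1/3 satisfied
Row 6: (6,1)1 1/1 satisfied · (6,2)1 3/3 satisfied · (6,3)1 2/2 satisfied · (6,4)1 2/2 satisfied · (6,5)1 3/3 satisfied · (6,6)1 1/2 satisfied
All meet the threshold, so the configuration is stable.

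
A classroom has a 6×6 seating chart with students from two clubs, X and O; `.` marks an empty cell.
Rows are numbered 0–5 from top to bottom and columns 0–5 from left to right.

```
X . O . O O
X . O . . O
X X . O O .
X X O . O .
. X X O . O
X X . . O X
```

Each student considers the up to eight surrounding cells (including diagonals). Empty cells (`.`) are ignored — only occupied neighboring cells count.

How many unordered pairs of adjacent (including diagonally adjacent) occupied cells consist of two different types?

Scan each occupied cell's neighbors to the right and below (and the two forward diagonals) so each pair is counted once.
From row 0: 0 unlike of 5 pairs (running 0/5).
From row 1: 1 unlike of 5 pairs (running 1/10).
From row 2: 1 unlike of 10 pairs (running 2/20).
From row 3: 3 unlike of 10 pairs (running 5/30).
From row 4: 2 unlike of 8 pairs (running 7/38).
From row 5: 1 unlike of 2 pairs (running 8/40).
Total adjacent occupied pairs: 40; unlike-type pairs: 8.

8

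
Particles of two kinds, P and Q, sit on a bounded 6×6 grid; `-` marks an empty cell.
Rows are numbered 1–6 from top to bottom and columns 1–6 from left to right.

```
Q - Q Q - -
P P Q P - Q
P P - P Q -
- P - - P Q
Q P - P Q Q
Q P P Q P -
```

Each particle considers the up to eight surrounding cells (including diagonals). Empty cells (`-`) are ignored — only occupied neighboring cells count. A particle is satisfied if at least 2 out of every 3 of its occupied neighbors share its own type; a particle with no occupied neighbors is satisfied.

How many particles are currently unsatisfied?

Row 1: (1,1)Q 0/2 ✗ · (1,3)Q 2/4 ✗ · (1,4)Q 2/3 ✓
Row 2: (2,1)P 3/4 ✓ · (2,2)P 3/6 ✗ · (2,3)Q 2/6 ✗ · (2,4)P 1/5 ✗ · (2,6)Q 1/1 ✓
Row 3: (3,1)P 4/4 ✓ · (3,2)P 4/5 ✓ · (3,4)P 2/4 ✗ · (3,5)Q 2/5 ✗
Row 4: (4,2)P 3/4 ✓ · (4,5)P 2/6 ✗ · (4,6)Q 3/4 ✓
Row 5: (5,1)Q 1/4 ✗ · (5,2)P 3/5 ✗ · (5,4)P 3/5 ✗ · (5,5)Q 3/6 ✗ · (5,6)Q 2/4 ✗
Row 6: (6,1)Q 1/3 ✗ · (6,2)P 2/4 ✗ · (6,3)P 3/4 ✓ · (6,4)Q 1/4 ✗ · (6,5)P 1/4 ✗
Unsatisfied: (1,1), (1,3), (2,2), (2,3), (2,4), (3,4), (3,5), (4,5), (5,1), (5,2), (5,4), (5,5), (5,6), (6,1), (6,2), (6,4), (6,5) — 17 in total.

17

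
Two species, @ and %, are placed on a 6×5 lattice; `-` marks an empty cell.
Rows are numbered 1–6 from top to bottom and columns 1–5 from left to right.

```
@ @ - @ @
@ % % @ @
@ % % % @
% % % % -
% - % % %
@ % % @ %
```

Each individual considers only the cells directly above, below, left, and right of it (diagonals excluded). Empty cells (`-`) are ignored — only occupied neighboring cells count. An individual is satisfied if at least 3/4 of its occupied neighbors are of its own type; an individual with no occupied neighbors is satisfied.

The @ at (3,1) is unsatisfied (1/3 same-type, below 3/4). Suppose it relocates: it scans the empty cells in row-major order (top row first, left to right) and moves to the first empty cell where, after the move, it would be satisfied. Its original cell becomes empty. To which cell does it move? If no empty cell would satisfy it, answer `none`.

Vacating (3,1). Empty cells in order:
  (1,3): 2/3 same-type → still unsatisfied.
  (4,5): 1/3 same-type → still unsatisfied.
  (5,2): 0/4 same-type → still unsatisfied.

none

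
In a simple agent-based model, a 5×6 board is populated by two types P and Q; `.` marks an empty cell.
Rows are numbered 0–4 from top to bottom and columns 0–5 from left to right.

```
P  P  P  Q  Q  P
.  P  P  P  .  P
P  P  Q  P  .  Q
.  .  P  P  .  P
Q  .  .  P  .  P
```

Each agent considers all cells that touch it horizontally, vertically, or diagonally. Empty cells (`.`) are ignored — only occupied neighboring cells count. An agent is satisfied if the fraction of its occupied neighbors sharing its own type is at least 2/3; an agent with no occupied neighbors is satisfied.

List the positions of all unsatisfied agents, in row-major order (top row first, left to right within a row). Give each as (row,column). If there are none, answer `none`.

(0,3), (0,4), (0,5), (1,3), (1,5), (2,2), (2,5), (3,5)

(0,0)P 2/2 satisfied
(0,1)P 4/4 satisfied
(0,2)P 4/5 satisfied
(0,3)Q 1/4 not
(0,4)Q 1/4 not
(0,5)P 1/2 not
(1,1)P 6/7 satisfied
(1,2)P 6/8 satisfied
(1,3)P 3/6 not
(1,5)P 1/3 not
(2,0)P 2/2 satisfied
(2,1)P 4/5 satisfied
(2,2)Q 0/7 not
(2,3)P 4/5 satisfied
(2,5)Q 0/2 not
(3,2)P 4/5 satisfied
(3,3)P 3/4 satisfied
(3,5)P 1/2 not
(4,0)Q 0/0 satisfied
(4,3)P 2/2 satisfied
(4,5)P 1/1 satisfied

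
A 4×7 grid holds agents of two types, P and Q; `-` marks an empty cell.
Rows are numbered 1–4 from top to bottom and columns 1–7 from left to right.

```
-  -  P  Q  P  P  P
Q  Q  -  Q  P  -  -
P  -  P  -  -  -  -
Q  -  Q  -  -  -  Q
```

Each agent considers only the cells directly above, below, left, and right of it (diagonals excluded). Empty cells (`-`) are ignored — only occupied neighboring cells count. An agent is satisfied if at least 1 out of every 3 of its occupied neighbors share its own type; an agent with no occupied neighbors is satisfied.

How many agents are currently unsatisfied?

5

(1,3)P 0/1 ✗
(1,4)Q 1/3 ✓
(1,5)P 2/3 ✓
(1,6)P 2/2 ✓
(1,7)P 1/1 ✓
(2,1)Q 1/2 ✓
(2,2)Q 1/1 ✓
(2,4)Q 1/2 ✓
(2,5)P 1/2 ✓
(3,1)P 0/2 ✗
(3,3)P 0/1 ✗
(4,1)Q 0/1 ✗
(4,3)Q 0/1 ✗
(4,7)Q 0/0 ✓
Unsatisfied: (1,3), (3,1), (3,3), (4,1), (4,3) — 5 in total.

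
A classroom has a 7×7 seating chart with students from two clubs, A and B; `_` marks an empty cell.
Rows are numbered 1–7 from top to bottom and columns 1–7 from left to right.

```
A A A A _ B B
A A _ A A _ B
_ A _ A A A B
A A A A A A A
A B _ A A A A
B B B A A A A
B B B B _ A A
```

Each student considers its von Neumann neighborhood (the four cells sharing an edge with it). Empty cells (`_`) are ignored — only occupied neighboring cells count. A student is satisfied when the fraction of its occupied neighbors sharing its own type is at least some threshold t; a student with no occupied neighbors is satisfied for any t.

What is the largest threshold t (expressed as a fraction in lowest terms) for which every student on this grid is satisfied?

1/3

Row 1: (1,1)A 2/2 · (1,2)A 3/3 · (1,3)A 2/2 · (1,4)A 2/2 · (1,6)B 1/1 · (1,7)B 2/2
Row 2: (2,1)A 2/2 · (2,2)A 3/3 · (2,4)A 3/3 · (2,5)A 2/2 · (2,7)B 2/2
Row 3: (3,2)A 2/2 · (3,4)A 3/3 · (3,5)A 4/4 · (3,6)A 2/3 · (3,7)B 1/3
Row 4: (4,1)A 2/2 · (4,2)A 3/4 · (4,3)A 2/2 · (4,4)A 4/4 · (4,5)A 4/4 · (4,6)A 4/4 · (4,7)A 2/3
Row 5: (5,1)A 1/3 · (5,2)B 1/3 · (5,4)A 3/3 · (5,5)A 4/4 · (5,6)A 4/4 · (5,7)A 3/3
Row 6: (6,1)B 2/3 · (6,2)B 4/4 · (6,3)B 2/3 · (6,4)A 2/4 · (6,5)A 3/3 · (6,6)A 4/4 · (6,7)A 3/3
Row 7: (7,1)B 2/2 · (7,2)B 3/3 · (7,3)B 3/3 · (7,4)B 1/2 · (7,6)A 2/2 · (7,7)A 2/2
The smallest same-type fraction is 1/3 at (3,7), which reduces to 1/3. Any threshold above that leaves this student unsatisfied.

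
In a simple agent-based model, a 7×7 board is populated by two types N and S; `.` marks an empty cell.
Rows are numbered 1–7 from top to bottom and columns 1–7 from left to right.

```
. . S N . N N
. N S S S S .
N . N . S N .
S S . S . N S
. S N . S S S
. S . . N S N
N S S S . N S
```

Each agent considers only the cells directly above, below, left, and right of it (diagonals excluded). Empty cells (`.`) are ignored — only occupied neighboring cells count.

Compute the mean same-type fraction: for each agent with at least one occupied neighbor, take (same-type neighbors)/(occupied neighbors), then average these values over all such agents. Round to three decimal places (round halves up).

0.443

Row 1: (1,3)S 1/2 · (1,4)N 0/2 · (1,6)N 1/2 · (1,7)N 1/1
Row 2: (2,2)N 0/1 · (2,3)S 2/4 · (2,4)S 2/3 · (2,5)S 3/3 · (2,6)S 1/3
Row 3: (3,1)N 0/1 · (3,3)N 0/1 · (3,5)S 1/2 · (3,6)N 1/3
Row 4: (4,1)S 1/2 · (4,2)S 2/2 · (4,4)S — no occupied neighbors · (4,6)N 1/3 · (4,7)S 1/2
Row 5: (5,2)S 2/3 · (5,3)N 0/1 · (5,5)S 1/2 · (5,6)S 3/4 · (5,7)S 2/3
Row 6: (6,2)S 2/2 · (6,5)N 0/2 · (6,6)S 1/4 · (6,7)N 0/3
Row 7: (7,1)N 0/1 · (7,2)S 2/3 · (7,3)S 2/2 · (7,4)S 1/1 · (7,6)N 0/2 · (7,7)S 0/2
Sum over 32 agents: 1/2 + 0/2 + 1/2 + 1/1 + 0/1 + 2/4 + 2/3 + 3/3 + 1/3 + 0/1 + 0/1 + 1/2 + 1/3 + 1/2 + 2/2 + 1/3 + 1/2 + 2/3 + 0/1 + 1/2 + 3/4 + 2/3 + 2/2 + 0/2 + 1/4 + 0/3 + 0/1 + 2/3 + 2/2 + 1/1 + 0/2 + 0/2 = 85/6; mean = 85/6 ÷ 32 = 85/192 = 0.442708… → 0.443.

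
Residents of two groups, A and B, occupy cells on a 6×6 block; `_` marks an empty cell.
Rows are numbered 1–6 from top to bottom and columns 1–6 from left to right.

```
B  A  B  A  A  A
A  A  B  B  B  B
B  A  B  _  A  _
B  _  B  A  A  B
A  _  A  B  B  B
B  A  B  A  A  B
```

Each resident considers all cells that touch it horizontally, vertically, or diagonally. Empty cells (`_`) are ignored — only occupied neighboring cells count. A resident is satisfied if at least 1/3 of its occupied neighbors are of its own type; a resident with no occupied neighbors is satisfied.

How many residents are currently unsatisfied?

8

(1,1)B 0/3 unhappy
(1,2)A 2/5 ok
(1,3)B 2/5 ok
(1,4)A 1/5 unhappy
(1,5)A 2/5 ok
(1,6)A 1/3 ok
(2,1)A 3/5 ok
(2,2)A 3/8 ok
(2,3)B 3/7 ok
(2,4)B 4/7 ok
(2,5)B 2/6 ok
(2,6)B 1/4 unhappy
(3,1)B 1/4 unhappy
(3,2)A 2/7 unhappy
(3,3)B 3/6 ok
(3,5)A 2/6 ok
(4,1)B 1/3 ok
(4,3)B 2/5 ok
(4,4)A 3/7 ok
(4,5)A 2/6 ok
(4,6)B 2/4 ok
(5,1)A 1/3 ok
(5,3)A 3/6 ok
(5,4)B 3/8 ok
(5,5)B 4/8 ok
(5,6)B 3/5 ok
(6,1)B 0/2 unhappy
(6,2)A 2/4 ok
(6,3)B 1/4 unhappy
(6,4)A 2/5 ok
(6,5)A 1/5 unhappy
(6,6)B 2/3 ok
Unsatisfied: (1,1), (1,4), (2,6), (3,1), (3,2), (6,1), (6,3), (6,5) — 8 in total.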